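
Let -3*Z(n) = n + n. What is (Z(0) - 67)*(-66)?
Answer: 4422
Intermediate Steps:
Z(n) = -2*n/3 (Z(n) = -(n + n)/3 = -2*n/3)
(Z(0) - 67)*(-66) = (-⅔*0 - 67)*(-66) = (0 - 67)*(-66) = -67*(-66) = 4422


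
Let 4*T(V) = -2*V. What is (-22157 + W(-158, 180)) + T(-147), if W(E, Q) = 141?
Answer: -43885/2 ≈ -21943.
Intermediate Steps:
T(V) = -V/2 (T(V) = (-2*V)/4 = -V/2)
(-22157 + W(-158, 180)) + T(-147) = (-22157 + 141) - ½*(-147) = -22016 + 147/2 = -43885/2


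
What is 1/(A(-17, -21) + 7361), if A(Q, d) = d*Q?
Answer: 1/7718 ≈ 0.00012957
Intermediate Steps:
A(Q, d) = Q*d
1/(A(-17, -21) + 7361) = 1/(-17*(-21) + 7361) = 1/(357 + 7361) = 1/7718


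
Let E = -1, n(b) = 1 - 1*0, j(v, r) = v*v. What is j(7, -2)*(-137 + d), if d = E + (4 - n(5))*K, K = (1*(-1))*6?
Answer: -7644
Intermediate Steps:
j(v, r) = v**2
n(b) = 1 (n(b) = 1 + 0 = 1)
K = -6 (K = -1*6 = -6)
d = -19 (d = -1 + (4 - 1*1)*(-6) = -1 + (4 - 1)*(-6) = -1 + 3*(-6) = -1 - 18 = -19)
j(7, -2)*(-137 + d) = 7**2*(-137 - 19) = 49*(-156) = -7644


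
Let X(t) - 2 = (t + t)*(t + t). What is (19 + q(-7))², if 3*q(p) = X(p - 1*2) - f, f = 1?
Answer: 145924/9 ≈ 16214.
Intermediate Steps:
X(t) = 2 + 4*t² (X(t) = 2 + (t + t)*(t + t) = 2 + (2*t)*(2*t) = 2 + 4*t²)
q(p) = ⅓ + 4*(-2 + p)²/3 (q(p) = ((2 + 4*(p - 1*2)²) - 1*1)/3 = ((2 + 4*(p - 2)²) - 1)/3 = ((2 + 4*(-2 + p)²) - 1)/3 = (1 + 4*(-2 + p)²)/3 = ⅓ + 4*(-2 + p)²/3)
(19 + q(-7))² = (19 + (⅓ + 4*(-2 - 7)²/3))² = (19 + (⅓ + (4/3)*(-9)²))² = (19 + (⅓ + (4/3)*81))² = (19 + (⅓ + 108))² = (19 + 325/3)² = (382/3)² = 145924/9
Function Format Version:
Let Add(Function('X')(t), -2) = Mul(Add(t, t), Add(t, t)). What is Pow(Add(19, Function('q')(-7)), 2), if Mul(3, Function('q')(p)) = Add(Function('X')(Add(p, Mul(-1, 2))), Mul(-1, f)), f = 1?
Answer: Rational(145924, 9) ≈ 16214.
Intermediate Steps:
Function('X')(t) = Add(2, Mul(4, Pow(t, 2))) (Function('X')(t) = Add(2, Mul(Add(t, t), Add(t, t))) = Add(2, Mul(Mul(2, t), Mul(2, t))) = Add(2, Mul(4, Pow(t, 2))))
Function('q')(p) = Add(Rational(1, 3), Mul(Rational(4, 3), Pow(Add(-2, p), 2))) (Function('q')(p) = Mul(Rational(1, 3), Add(Add(2, Mul(4, Pow(Add(p, Mul(-1, 2)), 2))), Mul(-1, 1))) = Mul(Rational(1, 3), Add(Add(2, Mul(4, Pow(Add(p, -2), 2))), -1)) = Mul(Rational(1, 3), Add(Add(2, Mul(4, Pow(Add(-2, p), 2))), -1)) = Mul(Rational(1, 3), Add(1, Mul(4, Pow(Add(-2, p), 2)))) = Add(Rational(1, 3), Mul(Rational(4, 3), Pow(Add(-2, p), 2))))
Pow(Add(19, Function('q')(-7)), 2) = Pow(Add(19, Add(Rational(1, 3), Mul(Rational(4, 3), Pow(Add(-2, -7), 2)))), 2) = Pow(Add(19, Add(Rational(1, 3), Mul(Rational(4, 3), Pow(-9, 2)))), 2) = Pow(Add(19, Add(Rational(1, 3), Mul(Rational(4, 3), 81))), 2) = Pow(Add(19, Add(Rational(1, 3), 108)), 2) = Pow(Add(19, Rational(325, 3)), 2) = Pow(Rational(382, 3), 2) = Rational(145924, 9)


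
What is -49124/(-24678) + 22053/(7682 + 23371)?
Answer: 344945251/127720989 ≈ 2.7008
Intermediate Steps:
-49124/(-24678) + 22053/(7682 + 23371) = -49124*(-1/24678) + 22053/31053 = 24562/12339 + 22053*(1/31053) = 24562/12339 + 7351/10351 = 344945251/127720989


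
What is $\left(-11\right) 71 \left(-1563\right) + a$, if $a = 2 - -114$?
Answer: $1220819$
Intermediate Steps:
$a = 116$ ($a = 2 + 114 = 116$)
$\left(-11\right) 71 \left(-1563\right) + a = \left(-11\right) 71 \left(-1563\right) + 116 = \left(-781\right) \left(-1563\right) + 116 = 1220703 + 116 = 1220819$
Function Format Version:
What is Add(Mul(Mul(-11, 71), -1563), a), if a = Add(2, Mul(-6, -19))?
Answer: 1220819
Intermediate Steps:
a = 116 (a = Add(2, 114) = 116)
Add(Mul(Mul(-11, 71), -1563), a) = Add(Mul(Mul(-11, 71), -1563), 116) = Add(Mul(-781, -1563), 116) = Add(1220703, 116) = 1220819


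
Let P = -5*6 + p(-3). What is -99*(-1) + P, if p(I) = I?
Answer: 66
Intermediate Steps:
P = -33 (P = -5*6 - 3 = -30 - 3 = -33)
-99*(-1) + P = -99*(-1) - 33 = -9*(-11) - 33 = 99 - 33 = 66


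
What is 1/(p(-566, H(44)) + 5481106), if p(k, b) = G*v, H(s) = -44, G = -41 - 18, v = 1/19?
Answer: 19/104140955 ≈ 1.8245e-7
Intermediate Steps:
v = 1/19 ≈ 0.052632
G = -59
p(k, b) = -59/19 (p(k, b) = -59*1/19 = -59/19)
1/(p(-566, H(44)) + 5481106) = 1/(-59/19 + 5481106) = 1/(104140955/19) = 19/104140955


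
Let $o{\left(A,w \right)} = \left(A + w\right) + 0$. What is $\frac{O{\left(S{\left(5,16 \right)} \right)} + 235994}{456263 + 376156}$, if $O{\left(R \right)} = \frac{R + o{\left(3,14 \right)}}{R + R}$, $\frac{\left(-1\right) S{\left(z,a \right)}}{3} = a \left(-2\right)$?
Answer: $\frac{45310961}{159824448} \approx 0.2835$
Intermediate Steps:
$o{\left(A,w \right)} = A + w$
$S{\left(z,a \right)} = 6 a$ ($S{\left(z,a \right)} = - 3 a \left(-2\right) = - 3 \left(- 2 a\right) = 6 a$)
$O{\left(R \right)} = \frac{17 + R}{2 R}$ ($O{\left(R \right)} = \frac{R + \left(3 + 14\right)}{R + R} = \frac{R + 17}{2 R} = \left(17 + R\right) \frac{1}{2 R} = \frac{17 + R}{2 R}$)
$\frac{O{\left(S{\left(5,16 \right)} \right)} + 235994}{456263 + 376156} = \frac{\frac{17 + 6 \cdot 16}{2 \cdot 6 \cdot 16} + 235994}{456263 + 376156} = \frac{\frac{17 + 96}{2 \cdot 96} + 235994}{832419} = \left(\frac{1}{2} \cdot \frac{1}{96} \cdot 113 + 235994\right) \frac{1}{832419} = \left(\frac{113}{192} + 235994\right) \frac{1}{832419} = \frac{45310961}{192} \cdot \frac{1}{832419} = \frac{45310961}{159824448}$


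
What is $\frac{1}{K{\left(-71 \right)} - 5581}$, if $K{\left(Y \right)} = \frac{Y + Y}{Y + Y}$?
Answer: $- \frac{1}{5580} \approx -0.00017921$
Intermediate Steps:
$K{\left(Y \right)} = 1$ ($K{\left(Y \right)} = \frac{2 Y}{2 Y} = 2 Y \frac{1}{2 Y} = 1$)
$\frac{1}{K{\left(-71 \right)} - 5581} = \frac{1}{1 - 5581} = \frac{1}{-5580} = - \frac{1}{5580}$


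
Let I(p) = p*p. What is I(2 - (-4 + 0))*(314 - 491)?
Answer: -6372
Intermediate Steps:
I(p) = p²
I(2 - (-4 + 0))*(314 - 491) = (2 - (-4 + 0))²*(314 - 491) = (2 - 1*(-4))²*(-177) = (2 + 4)²*(-177) = 6²*(-177) = 36*(-177) = -6372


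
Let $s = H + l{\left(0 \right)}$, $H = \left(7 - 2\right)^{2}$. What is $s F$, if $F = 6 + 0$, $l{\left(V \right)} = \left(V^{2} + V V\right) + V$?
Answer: $150$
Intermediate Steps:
$l{\left(V \right)} = V + 2 V^{2}$ ($l{\left(V \right)} = \left(V^{2} + V^{2}\right) + V = 2 V^{2} + V = V + 2 V^{2}$)
$H = 25$ ($H = 5^{2} = 25$)
$F = 6$
$s = 25$ ($s = 25 + 0 \left(1 + 2 \cdot 0\right) = 25 + 0 \left(1 + 0\right) = 25 + 0 \cdot 1 = 25 + 0 = 25$)
$s F = 25 \cdot 6 = 150$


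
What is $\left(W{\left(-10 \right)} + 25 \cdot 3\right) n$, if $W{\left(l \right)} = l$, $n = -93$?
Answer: $-6045$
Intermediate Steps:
$\left(W{\left(-10 \right)} + 25 \cdot 3\right) n = \left(-10 + 25 \cdot 3\right) \left(-93\right) = \left(-10 + 75\right) \left(-93\right) = 65 \left(-93\right) = -6045$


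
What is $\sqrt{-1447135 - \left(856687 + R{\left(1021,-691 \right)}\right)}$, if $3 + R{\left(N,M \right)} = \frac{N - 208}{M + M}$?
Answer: $\frac{i \sqrt{4400118076190}}{1382} \approx 1517.8 i$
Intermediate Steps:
$R{\left(N,M \right)} = -3 + \frac{-208 + N}{2 M}$ ($R{\left(N,M \right)} = -3 + \frac{N - 208}{M + M} = -3 + \frac{-208 + N}{2 M}$)
$\sqrt{-1447135 - \left(856687 + R{\left(1021,-691 \right)}\right)} = \sqrt{-1447135 - \left(856687 + \frac{-208 + 1021 - -4146}{2 \left(-691\right)}\right)} = \sqrt{-1447135 - \left(856687 + \frac{1}{2} \left(- \frac{1}{691}\right) \left(-208 + 1021 + 4146\right)\right)} = \sqrt{-1447135 - \left(856687 + \frac{1}{2} \left(- \frac{1}{691}\right) 4959\right)} = \sqrt{-1447135 - \frac{1183936475}{1382}} = \sqrt{- \frac{3183877045}{1382}} = \frac{i \sqrt{4400118076190}}{1382}$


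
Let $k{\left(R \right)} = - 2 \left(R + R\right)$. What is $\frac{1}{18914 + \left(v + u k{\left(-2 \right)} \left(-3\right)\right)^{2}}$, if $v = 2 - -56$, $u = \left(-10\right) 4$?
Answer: $\frac{1}{1055238} \approx 9.4765 \cdot 10^{-7}$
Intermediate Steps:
$u = -40$
$k{\left(R \right)} = - 4 R$ ($k{\left(R \right)} = - 2 \cdot 2 R = - 4 R$)
$v = 58$ ($v = 2 + 56 = 58$)
$\frac{1}{18914 + \left(v + u k{\left(-2 \right)} \left(-3\right)\right)^{2}} = \frac{1}{18914 + \left(58 - 40 \left(-4\right) \left(-2\right) \left(-3\right)\right)^{2}} = \frac{1}{18914 + \left(58 - 40 \cdot 8 \left(-3\right)\right)^{2}} = \frac{1}{18914 + \left(58 - -960\right)^{2}} = \frac{1}{18914 + \left(58 + 960\right)^{2}} = \frac{1}{18914 + 1018^{2}} = \frac{1}{18914 + 1036324} = \frac{1}{1055238}$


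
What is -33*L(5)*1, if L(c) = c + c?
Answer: -330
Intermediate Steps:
L(c) = 2*c
-33*L(5)*1 = -66*5*1 = -33*10*1 = -330*1 = -330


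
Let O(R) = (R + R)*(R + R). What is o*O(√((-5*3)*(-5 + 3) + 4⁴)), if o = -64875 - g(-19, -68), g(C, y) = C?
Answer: -74195264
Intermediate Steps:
O(R) = 4*R² (O(R) = (2*R)*(2*R) = 4*R²)
o = -64856 (o = -64875 - 1*(-19) = -64875 + 19 = -64856)
o*O(√((-5*3)*(-5 + 3) + 4⁴)) = -259424*(√((-5*3)*(-5 + 3) + 4⁴))² = -259424*(√(-15*(-2) + 256))² = -259424*(√(30 + 256))² = -259424*(√286)² = -259424*286 = -64856*1144 = -74195264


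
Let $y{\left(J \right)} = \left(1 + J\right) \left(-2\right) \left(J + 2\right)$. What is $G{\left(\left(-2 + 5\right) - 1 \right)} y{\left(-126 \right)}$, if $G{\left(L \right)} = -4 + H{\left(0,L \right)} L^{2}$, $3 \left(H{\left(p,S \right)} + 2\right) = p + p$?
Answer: $372000$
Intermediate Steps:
$H{\left(p,S \right)} = -2 + \frac{2 p}{3}$ ($H{\left(p,S \right)} = -2 + \frac{p + p}{3} = -2 + \frac{2 p}{3}$)
$G{\left(L \right)} = -4 - 2 L^{2}$ ($G{\left(L \right)} = -4 + \left(-2 + \frac{2}{3} \cdot 0\right) L^{2} = -4 + \left(-2 + 0\right) L^{2} = -4 - 2 L^{2}$)
$y{\left(J \right)} = \left(-2 - 2 J\right) \left(2 + J\right)$
$G{\left(\left(-2 + 5\right) - 1 \right)} y{\left(-126 \right)} = \left(-4 - 2 \left(\left(-2 + 5\right) - 1\right)^{2}\right) \left(-4 - -756 - 2 \left(-126\right)^{2}\right) = \left(-4 - 2 \left(3 - 1\right)^{2}\right) \left(-4 + 756 - 31752\right) = \left(-4 - 2 \cdot 2^{2}\right) \left(-4 + 756 - 31752\right) = \left(-4 - 8\right) \left(-31000\right) = \left(-12\right) \left(-31000\right) = 372000$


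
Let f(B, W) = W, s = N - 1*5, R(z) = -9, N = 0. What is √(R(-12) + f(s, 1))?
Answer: 2*I*√2 ≈ 2.8284*I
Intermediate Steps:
s = -5 (s = 0 - 1*5 = 0 - 5 = -5)
√(R(-12) + f(s, 1)) = √(-9 + 1) = √(-8) = 2*I*√2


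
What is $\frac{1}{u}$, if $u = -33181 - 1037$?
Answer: $- \frac{1}{34218} \approx -2.9224 \cdot 10^{-5}$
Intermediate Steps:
$u = -34218$ ($u = -33181 - 1037 = -34218$)
$\frac{1}{u} = \frac{1}{-34218} = - \frac{1}{34218}$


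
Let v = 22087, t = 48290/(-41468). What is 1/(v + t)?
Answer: 20734/457927713 ≈ 4.5278e-5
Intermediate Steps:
t = -24145/20734 (t = 48290*(-1/41468) = -24145/20734 ≈ -1.1645)
1/(v + t) = 1/(22087 - 24145/20734) = 1/(457927713/20734) = 20734/457927713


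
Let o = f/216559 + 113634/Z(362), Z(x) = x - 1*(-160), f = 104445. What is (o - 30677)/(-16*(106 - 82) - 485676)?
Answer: 12752524465/203503957244 ≈ 0.062665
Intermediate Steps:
Z(x) = 160 + x (Z(x) = x + 160 = 160 + x)
o = 1370165872/6280211 (o = 104445/216559 + 113634/(160 + 362) = 104445*(1/216559) + 113634/522 = 104445/216559 + 113634*(1/522) = 104445/216559 + 6313/29 = 1370165872/6280211 ≈ 218.17)
(o - 30677)/(-16*(106 - 82) - 485676) = (1370165872/6280211 - 30677)/(-16*(106 - 82) - 485676) = -191287866975/(6280211*(-16*24 - 485676)) = -191287866975/(6280211*(-384 - 485676)) = -191287866975/6280211/(-486060) = -191287866975/6280211*(-1/486060) = 12752524465/203503957244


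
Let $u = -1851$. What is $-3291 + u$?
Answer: $-5142$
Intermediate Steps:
$-3291 + u = -3291 - 1851 = -5142$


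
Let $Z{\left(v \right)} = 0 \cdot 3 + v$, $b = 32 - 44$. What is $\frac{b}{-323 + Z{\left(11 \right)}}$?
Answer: $\frac{1}{26} \approx 0.038462$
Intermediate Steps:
$b = -12$
$Z{\left(v \right)} = v$ ($Z{\left(v \right)} = 0 + v = v$)
$\frac{b}{-323 + Z{\left(11 \right)}} = - \frac{12}{-323 + 11} = - \frac{12}{-312} = \left(-12\right) \left(- \frac{1}{312}\right) = \frac{1}{26}$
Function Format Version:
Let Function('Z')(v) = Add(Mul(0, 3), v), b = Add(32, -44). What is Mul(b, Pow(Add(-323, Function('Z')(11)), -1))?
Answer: Rational(1, 26) ≈ 0.038462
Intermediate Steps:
b = -12
Function('Z')(v) = v (Function('Z')(v) = Add(0, v) = v)
Mul(b, Pow(Add(-323, Function('Z')(11)), -1)) = Mul(-12, Pow(Add(-323, 11), -1)) = Mul(-12, Pow(-312, -1)) = Mul(-12, Rational(-1, 312)) = Rational(1, 26)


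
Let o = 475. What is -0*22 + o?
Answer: 475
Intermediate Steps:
-0*22 + o = -0*22 + 475 = -500*0 + 475 = 0 + 475 = 475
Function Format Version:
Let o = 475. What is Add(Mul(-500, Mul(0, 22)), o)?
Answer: 475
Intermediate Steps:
Add(Mul(-500, Mul(0, 22)), o) = Add(Mul(-500, Mul(0, 22)), 475) = Add(Mul(-500, 0), 475) = Add(0, 475) = 475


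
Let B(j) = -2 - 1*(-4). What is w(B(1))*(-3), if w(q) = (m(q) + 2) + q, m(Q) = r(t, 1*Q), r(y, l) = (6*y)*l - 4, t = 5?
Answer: -180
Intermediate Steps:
B(j) = 2 (B(j) = -2 + 4 = 2)
r(y, l) = -4 + 6*l*y (r(y, l) = 6*l*y - 4 = -4 + 6*l*y)
m(Q) = -4 + 30*Q (m(Q) = -4 + 6*(1*Q)*5 = -4 + 6*Q*5 = -4 + 30*Q)
w(q) = -2 + 31*q (w(q) = ((-4 + 30*q) + 2) + q = (-2 + 30*q) + q = -2 + 31*q)
w(B(1))*(-3) = (-2 + 31*2)*(-3) = (-2 + 62)*(-3) = 60*(-3) = -180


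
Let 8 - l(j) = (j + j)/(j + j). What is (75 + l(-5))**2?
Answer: 6724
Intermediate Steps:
l(j) = 7 (l(j) = 8 - (j + j)/(j + j) = 8 - 2*j/(2*j) = 8 - 2*j*1/(2*j) = 8 - 1*1 = 8 - 1 = 7)
(75 + l(-5))**2 = (75 + 7)**2 = 82**2 = 6724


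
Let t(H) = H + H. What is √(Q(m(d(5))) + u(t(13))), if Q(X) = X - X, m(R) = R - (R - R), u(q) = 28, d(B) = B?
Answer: 2*√7 ≈ 5.2915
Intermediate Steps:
t(H) = 2*H
m(R) = R (m(R) = R - 1*0 = R + 0 = R)
Q(X) = 0
√(Q(m(d(5))) + u(t(13))) = √(0 + 28) = √28 = 2*√7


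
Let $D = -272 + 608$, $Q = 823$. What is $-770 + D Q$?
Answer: $275758$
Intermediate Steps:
$D = 336$
$-770 + D Q = -770 + 336 \cdot 823 = -770 + 276528 = 275758$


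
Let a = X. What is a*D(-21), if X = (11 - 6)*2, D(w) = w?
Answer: -210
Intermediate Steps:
X = 10 (X = 5*2 = 10)
a = 10
a*D(-21) = 10*(-21) = -210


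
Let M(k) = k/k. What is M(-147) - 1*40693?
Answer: -40692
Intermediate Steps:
M(k) = 1
M(-147) - 1*40693 = 1 - 1*40693 = 1 - 40693 = -40692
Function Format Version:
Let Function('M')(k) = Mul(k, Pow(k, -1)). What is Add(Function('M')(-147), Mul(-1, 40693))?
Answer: -40692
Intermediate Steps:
Function('M')(k) = 1
Add(Function('M')(-147), Mul(-1, 40693)) = Add(1, Mul(-1, 40693)) = Add(1, -40693) = -40692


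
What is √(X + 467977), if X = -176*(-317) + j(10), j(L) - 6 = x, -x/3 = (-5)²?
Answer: 10*√5237 ≈ 723.67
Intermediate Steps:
x = -75 (x = -3*(-5)² = -3*25 = -75)
j(L) = -69 (j(L) = 6 - 75 = -69)
X = 55723 (X = -176*(-317) - 69 = 55792 - 69 = 55723)
√(X + 467977) = √(55723 + 467977) = √523700 = 10*√5237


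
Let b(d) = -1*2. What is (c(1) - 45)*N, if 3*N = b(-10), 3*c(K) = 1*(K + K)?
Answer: 266/9 ≈ 29.556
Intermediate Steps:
b(d) = -2
c(K) = 2*K/3 (c(K) = (1*(K + K))/3 = (1*(2*K))/3 = (2*K)/3 = 2*K/3)
N = -⅔ (N = (⅓)*(-2) = -⅔ ≈ -0.66667)
(c(1) - 45)*N = ((⅔)*1 - 45)*(-⅔) = (⅔ - 45)*(-⅔) = -133/3*(-⅔) = 266/9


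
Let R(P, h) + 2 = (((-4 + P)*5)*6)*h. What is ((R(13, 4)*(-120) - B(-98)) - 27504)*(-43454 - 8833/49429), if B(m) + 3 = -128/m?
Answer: 16509276677753547/2422021 ≈ 6.8163e+9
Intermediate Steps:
B(m) = -3 - 128/m
R(P, h) = -2 + h*(-120 + 30*P) (R(P, h) = -2 + (((-4 + P)*5)*6)*h = -2 + ((-20 + 5*P)*6)*h = -2 + (-120 + 30*P)*h = -2 + h*(-120 + 30*P))
((R(13, 4)*(-120) - B(-98)) - 27504)*(-43454 - 8833/49429) = (((-2 - 120*4 + 30*13*4)*(-120) - (-3 - 128/(-98))) - 27504)*(-43454 - 8833/49429) = (((-2 - 480 + 1560)*(-120) - (-3 - 128*(-1/98))) - 27504)*(-43454 - 8833*1/49429) = ((1078*(-120) - (-3 + 64/49)) - 27504)*(-43454 - 8833/49429) = ((-129360 - 1*(-83/49)) - 27504)*(-2147896599/49429) = ((-129360 + 83/49) - 27504)*(-2147896599/49429) = (-6338557/49 - 27504)*(-2147896599/49429) = -7686253/49*(-2147896599/49429) = 16509276677753547/2422021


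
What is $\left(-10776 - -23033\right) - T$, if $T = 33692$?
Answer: $-21435$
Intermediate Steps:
$\left(-10776 - -23033\right) - T = \left(-10776 - -23033\right) - 33692 = \left(-10776 + 23033\right) - 33692 = 12257 - 33692 = -21435$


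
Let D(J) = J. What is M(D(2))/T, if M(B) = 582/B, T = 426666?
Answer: 97/142222 ≈ 0.00068203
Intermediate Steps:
M(D(2))/T = (582/2)/426666 = (582*(1/2))*(1/426666) = 291*(1/426666) = 97/142222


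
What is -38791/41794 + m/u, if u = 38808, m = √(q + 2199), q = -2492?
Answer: -38791/41794 + I*√293/38808 ≈ -0.92815 + 0.00044108*I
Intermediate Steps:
m = I*√293 (m = √(-2492 + 2199) = √(-293) = I*√293 ≈ 17.117*I)
-38791/41794 + m/u = -38791/41794 + (I*√293)/38808 = -38791*1/41794 + (I*√293)*(1/38808) = -38791/41794 + I*√293/38808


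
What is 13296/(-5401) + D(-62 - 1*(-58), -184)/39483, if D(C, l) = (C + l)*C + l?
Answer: -521898200/213247683 ≈ -2.4474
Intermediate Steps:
D(C, l) = l + C*(C + l) (D(C, l) = C*(C + l) + l = l + C*(C + l))
13296/(-5401) + D(-62 - 1*(-58), -184)/39483 = 13296/(-5401) + (-184 + (-62 - 1*(-58))² + (-62 - 1*(-58))*(-184))/39483 = 13296*(-1/5401) + (-184 + (-62 + 58)² + (-62 + 58)*(-184))*(1/39483) = -13296/5401 + (-184 + (-4)² - 4*(-184))*(1/39483) = -13296/5401 + (-184 + 16 + 736)*(1/39483) = -13296/5401 + 568*(1/39483) = -13296/5401 + 568/39483 = -521898200/213247683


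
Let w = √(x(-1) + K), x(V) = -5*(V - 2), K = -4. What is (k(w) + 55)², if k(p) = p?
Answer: (55 + √11)² ≈ 3400.8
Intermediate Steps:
x(V) = 10 - 5*V (x(V) = -5*(-2 + V) = 10 - 5*V)
w = √11 (w = √((10 - 5*(-1)) - 4) = √((10 + 5) - 4) = √(15 - 4) = √11 ≈ 3.3166)
(k(w) + 55)² = (√11 + 55)² = (55 + √11)²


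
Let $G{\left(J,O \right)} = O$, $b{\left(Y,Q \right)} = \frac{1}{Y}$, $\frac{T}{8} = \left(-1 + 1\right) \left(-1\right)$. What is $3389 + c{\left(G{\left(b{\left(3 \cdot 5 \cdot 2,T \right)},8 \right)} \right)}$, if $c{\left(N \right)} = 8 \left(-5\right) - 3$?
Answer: $3346$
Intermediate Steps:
$T = 0$ ($T = 8 \left(-1 + 1\right) \left(-1\right) = 8 \cdot 0 \left(-1\right) = 8 \cdot 0 = 0$)
$c{\left(N \right)} = -43$ ($c{\left(N \right)} = -40 - 3 = -43$)
$3389 + c{\left(G{\left(b{\left(3 \cdot 5 \cdot 2,T \right)},8 \right)} \right)} = 3389 - 43 = 3346$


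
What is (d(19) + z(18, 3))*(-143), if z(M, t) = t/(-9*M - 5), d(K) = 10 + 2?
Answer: -286143/167 ≈ -1713.4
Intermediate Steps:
d(K) = 12
z(M, t) = t/(-5 - 9*M)
(d(19) + z(18, 3))*(-143) = (12 - 1*3/(5 + 9*18))*(-143) = (12 - 1*3/(5 + 162))*(-143) = (12 - 1*3/167)*(-143) = (12 - 1*3*1/167)*(-143) = (12 - 3/167)*(-143) = (2001/167)*(-143) = -286143/167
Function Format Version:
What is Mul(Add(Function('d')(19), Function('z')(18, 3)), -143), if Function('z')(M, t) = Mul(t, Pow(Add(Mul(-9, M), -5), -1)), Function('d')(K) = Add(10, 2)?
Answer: Rational(-286143, 167) ≈ -1713.4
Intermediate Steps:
Function('d')(K) = 12
Function('z')(M, t) = Mul(t, Pow(Add(-5, Mul(-9, M)), -1))
Mul(Add(Function('d')(19), Function('z')(18, 3)), -143) = Mul(Add(12, Mul(-1, 3, Pow(Add(5, Mul(9, 18)), -1))), -143) = Mul(Add(12, Mul(-1, 3, Pow(Add(5, 162), -1))), -143) = Mul(Add(12, Mul(-1, 3, Pow(167, -1))), -143) = Mul(Add(12, Mul(-1, 3, Rational(1, 167))), -143) = Mul(Add(12, Rational(-3, 167)), -143) = Mul(Rational(2001, 167), -143) = Rational(-286143, 167)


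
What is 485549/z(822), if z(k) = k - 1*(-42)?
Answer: 485549/864 ≈ 561.98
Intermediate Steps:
z(k) = 42 + k (z(k) = k + 42 = 42 + k)
485549/z(822) = 485549/(42 + 822) = 485549/864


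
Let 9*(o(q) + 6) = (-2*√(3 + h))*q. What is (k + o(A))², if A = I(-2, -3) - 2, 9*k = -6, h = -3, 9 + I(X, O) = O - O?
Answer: 400/9 ≈ 44.444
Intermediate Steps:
I(X, O) = -9 (I(X, O) = -9 + (O - O) = -9 + 0 = -9)
k = -⅔ (k = (⅑)*(-6) = -⅔ ≈ -0.66667)
A = -11 (A = -9 - 2 = -11)
o(q) = -6 (o(q) = -6 + ((-2*√(3 - 3))*q)/9 = -6 + ((-2*√0)*q)/9 = -6 + ((-2*0)*q)/9 = -6 + (0*q)/9 = -6 + (⅑)*0 = -6 + 0 = -6)
(k + o(A))² = (-⅔ - 6)² = (-20/3)² = 400/9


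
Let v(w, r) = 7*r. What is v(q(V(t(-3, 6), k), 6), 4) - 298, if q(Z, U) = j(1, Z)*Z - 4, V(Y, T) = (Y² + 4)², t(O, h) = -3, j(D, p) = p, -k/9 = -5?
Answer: -270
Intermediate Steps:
k = 45 (k = -9*(-5) = 45)
V(Y, T) = (4 + Y²)²
q(Z, U) = -4 + Z² (q(Z, U) = Z*Z - 4 = Z² - 4 = -4 + Z²)
v(q(V(t(-3, 6), k), 6), 4) - 298 = 7*4 - 298 = 28 - 298 = -270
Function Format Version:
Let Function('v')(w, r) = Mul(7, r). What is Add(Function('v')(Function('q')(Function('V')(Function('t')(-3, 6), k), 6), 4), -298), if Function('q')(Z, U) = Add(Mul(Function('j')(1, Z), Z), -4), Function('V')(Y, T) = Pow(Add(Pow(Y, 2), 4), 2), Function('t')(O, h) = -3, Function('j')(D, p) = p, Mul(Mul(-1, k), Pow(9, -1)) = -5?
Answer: -270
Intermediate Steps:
k = 45 (k = Mul(-9, -5) = 45)
Function('V')(Y, T) = Pow(Add(4, Pow(Y, 2)), 2)
Function('q')(Z, U) = Add(-4, Pow(Z, 2)) (Function('q')(Z, U) = Add(Mul(Z, Z), -4) = Add(Pow(Z, 2), -4) = Add(-4, Pow(Z, 2)))
Add(Function('v')(Function('q')(Function('V')(Function('t')(-3, 6), k), 6), 4), -298) = Add(Mul(7, 4), -298) = Add(28, -298) = -270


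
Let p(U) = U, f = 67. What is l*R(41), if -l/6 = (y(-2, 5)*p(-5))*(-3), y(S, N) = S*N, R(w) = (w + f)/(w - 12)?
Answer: 97200/29 ≈ 3351.7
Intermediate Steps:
R(w) = (67 + w)/(-12 + w) (R(w) = (w + 67)/(w - 12) = (67 + w)/(-12 + w))
y(S, N) = N*S
l = 900 (l = -6*(5*(-2))*(-5)*(-3) = -6*(-10*(-5))*(-3) = -300*(-3) = -6*(-150) = 900)
l*R(41) = 900*((67 + 41)/(-12 + 41)) = 900*(108/29) = 97200/29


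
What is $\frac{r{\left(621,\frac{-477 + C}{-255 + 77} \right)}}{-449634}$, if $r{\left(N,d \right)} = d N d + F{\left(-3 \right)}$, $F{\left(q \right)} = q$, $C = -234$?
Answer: $- \frac{104611163}{4748734552} \approx -0.022029$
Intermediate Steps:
$r{\left(N,d \right)} = -3 + N d^{2}$ ($r{\left(N,d \right)} = d N d - 3 = N d d - 3 = N d^{2} - 3 = -3 + N d^{2}$)
$\frac{r{\left(621,\frac{-477 + C}{-255 + 77} \right)}}{-449634} = \frac{-3 + 621 \left(\frac{-477 - 234}{-255 + 77}\right)^{2}}{-449634} = \left(-3 + 621 \left(- \frac{711}{-178}\right)^{2}\right) \left(- \frac{1}{449634}\right) = \left(-3 + 621 \left(\left(-711\right) \left(- \frac{1}{178}\right)\right)^{2}\right) \left(- \frac{1}{449634}\right) = \left(-3 + 621 \left(\frac{711}{178}\right)^{2}\right) \left(- \frac{1}{449634}\right) = \left(-3 + 621 \cdot \frac{505521}{31684}\right) \left(- \frac{1}{449634}\right) = \left(-3 + \frac{313928541}{31684}\right) \left(- \frac{1}{449634}\right) = \frac{313833489}{31684} \left(- \frac{1}{449634}\right) = - \frac{104611163}{4748734552}$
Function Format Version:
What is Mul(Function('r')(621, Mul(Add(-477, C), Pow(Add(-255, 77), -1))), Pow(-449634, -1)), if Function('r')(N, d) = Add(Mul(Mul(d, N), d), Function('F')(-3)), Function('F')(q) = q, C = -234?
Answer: Rational(-104611163, 4748734552) ≈ -0.022029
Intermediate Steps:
Function('r')(N, d) = Add(-3, Mul(N, Pow(d, 2))) (Function('r')(N, d) = Add(Mul(Mul(d, N), d), -3) = Add(Mul(Mul(N, d), d), -3) = Add(Mul(N, Pow(d, 2)), -3) = Add(-3, Mul(N, Pow(d, 2))))
Mul(Function('r')(621, Mul(Add(-477, C), Pow(Add(-255, 77), -1))), Pow(-449634, -1)) = Mul(Add(-3, Mul(621, Pow(Mul(Add(-477, -234), Pow(Add(-255, 77), -1)), 2))), Pow(-449634, -1)) = Mul(Add(-3, Mul(621, Pow(Mul(-711, Pow(-178, -1)), 2))), Rational(-1, 449634)) = Mul(Add(-3, Mul(621, Pow(Mul(-711, Rational(-1, 178)), 2))), Rational(-1, 449634)) = Mul(Add(-3, Mul(621, Pow(Rational(711, 178), 2))), Rational(-1, 449634)) = Mul(Add(-3, Mul(621, Rational(505521, 31684))), Rational(-1, 449634)) = Mul(Add(-3, Rational(313928541, 31684)), Rational(-1, 449634)) = Mul(Rational(313833489, 31684), Rational(-1, 449634)) = Rational(-104611163, 4748734552)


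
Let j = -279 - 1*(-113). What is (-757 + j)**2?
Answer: 851929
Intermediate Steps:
j = -166 (j = -279 + 113 = -166)
(-757 + j)**2 = (-757 - 166)**2 = (-923)**2 = 851929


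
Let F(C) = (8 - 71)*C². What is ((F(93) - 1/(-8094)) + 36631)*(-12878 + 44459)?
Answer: -43306225911201/2698 ≈ -1.6051e+10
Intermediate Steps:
F(C) = -63*C²
((F(93) - 1/(-8094)) + 36631)*(-12878 + 44459) = ((-63*93² - 1/(-8094)) + 36631)*(-12878 + 44459) = ((-63*8649 - 1*(-1/8094)) + 36631)*31581 = ((-544887 + 1/8094) + 36631)*31581 = (-4410315377/8094 + 36631)*31581 = -4113824063/8094*31581 = -43306225911201/2698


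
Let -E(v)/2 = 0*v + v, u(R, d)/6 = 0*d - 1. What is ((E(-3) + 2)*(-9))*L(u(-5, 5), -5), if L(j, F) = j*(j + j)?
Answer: -5184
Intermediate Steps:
u(R, d) = -6 (u(R, d) = 6*(0*d - 1) = 6*(0 - 1) = 6*(-1) = -6)
E(v) = -2*v (E(v) = -2*(0*v + v) = -2*(0 + v) = -2*v)
L(j, F) = 2*j² (L(j, F) = j*(2*j) = 2*j²)
((E(-3) + 2)*(-9))*L(u(-5, 5), -5) = ((-2*(-3) + 2)*(-9))*(2*(-6)²) = ((6 + 2)*(-9))*(2*36) = (8*(-9))*72 = -72*72 = -5184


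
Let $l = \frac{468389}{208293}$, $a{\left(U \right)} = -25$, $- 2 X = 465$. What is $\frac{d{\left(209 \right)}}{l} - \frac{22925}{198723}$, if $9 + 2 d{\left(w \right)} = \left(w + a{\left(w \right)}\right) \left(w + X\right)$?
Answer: $- \frac{25625093438291}{26594190642} \approx -963.56$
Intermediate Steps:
$X = - \frac{465}{2}$ ($X = \left(- \frac{1}{2}\right) 465 = - \frac{465}{2} \approx -232.5$)
$l = \frac{468389}{208293}$ ($l = 468389 \cdot \frac{1}{208293} = \frac{468389}{208293} \approx 2.2487$)
$d{\left(w \right)} = - \frac{9}{2} + \frac{\left(-25 + w\right) \left(- \frac{465}{2} + w\right)}{2}$ ($d{\left(w \right)} = - \frac{9}{2} + \frac{\left(w - 25\right) \left(w - \frac{465}{2}\right)}{2} = - \frac{9}{2} + \frac{\left(-25 + w\right) \left(- \frac{465}{2} + w\right)}{2}$)
$\frac{d{\left(209 \right)}}{l} - \frac{22925}{198723} = \frac{\frac{11607}{4} + \frac{209^{2}}{2} - \frac{107635}{4}}{\frac{468389}{208293}} - \frac{22925}{198723} = \left(\frac{11607}{4} + \frac{1}{2} \cdot 43681 - \frac{107635}{4}\right) \frac{208293}{468389} - \frac{3275}{28389} = \left(\frac{11607}{4} + \frac{43681}{2} - \frac{107635}{4}\right) \frac{208293}{468389} - \frac{3275}{28389} = \left(- \frac{4333}{2}\right) \frac{208293}{468389} - \frac{3275}{28389} = - \frac{902533569}{936778} - \frac{3275}{28389} = - \frac{25625093438291}{26594190642}$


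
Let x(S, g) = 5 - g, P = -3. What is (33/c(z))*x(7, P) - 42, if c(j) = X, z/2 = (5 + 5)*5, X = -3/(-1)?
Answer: 46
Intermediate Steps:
X = 3 (X = -3*(-1) = 3)
z = 100 (z = 2*((5 + 5)*5) = 2*(10*5) = 2*50 = 100)
c(j) = 3
(33/c(z))*x(7, P) - 42 = (33/3)*(5 - 1*(-3)) - 42 = (33*(⅓))*(5 + 3) - 42 = 11*8 - 42 = 88 - 42 = 46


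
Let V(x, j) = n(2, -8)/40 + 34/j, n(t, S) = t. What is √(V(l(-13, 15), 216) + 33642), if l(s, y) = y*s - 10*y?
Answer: √68125470/45 ≈ 183.42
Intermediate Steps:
l(s, y) = -10*y + s*y (l(s, y) = s*y - 10*y = -10*y + s*y)
V(x, j) = 1/20 + 34/j (V(x, j) = 2/40 + 34/j = 2*(1/40) + 34/j = 1/20 + 34/j)
√(V(l(-13, 15), 216) + 33642) = √((1/20)*(680 + 216)/216 + 33642) = √((1/20)*(1/216)*896 + 33642) = √(28/135 + 33642) = √(4541698/135) = √68125470/45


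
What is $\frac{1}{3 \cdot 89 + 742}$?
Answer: $\frac{1}{1009} \approx 0.00099108$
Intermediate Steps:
$\frac{1}{3 \cdot 89 + 742} = \frac{1}{267 + 742} = \frac{1}{1009}$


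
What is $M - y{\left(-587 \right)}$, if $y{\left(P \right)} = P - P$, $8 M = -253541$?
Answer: $- \frac{253541}{8} \approx -31693.0$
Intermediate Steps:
$M = - \frac{253541}{8}$ ($M = \frac{1}{8} \left(-253541\right) = - \frac{253541}{8} \approx -31693.0$)
$y{\left(P \right)} = 0$
$M - y{\left(-587 \right)} = - \frac{253541}{8} - 0 = - \frac{253541}{8} + 0 = - \frac{253541}{8}$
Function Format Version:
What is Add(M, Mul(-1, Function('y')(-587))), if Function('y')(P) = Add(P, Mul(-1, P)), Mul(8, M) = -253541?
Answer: Rational(-253541, 8) ≈ -31693.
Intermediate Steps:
M = Rational(-253541, 8) (M = Mul(Rational(1, 8), -253541) = Rational(-253541, 8) ≈ -31693.)
Function('y')(P) = 0
Add(M, Mul(-1, Function('y')(-587))) = Add(Rational(-253541, 8), Mul(-1, 0)) = Add(Rational(-253541, 8), 0) = Rational(-253541, 8)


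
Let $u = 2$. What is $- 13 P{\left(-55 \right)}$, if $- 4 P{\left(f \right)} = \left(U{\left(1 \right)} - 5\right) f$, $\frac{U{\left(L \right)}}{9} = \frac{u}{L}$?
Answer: $- \frac{9295}{4} \approx -2323.8$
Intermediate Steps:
$U{\left(L \right)} = \frac{18}{L}$ ($U{\left(L \right)} = 9 \frac{2}{L} = \frac{18}{L}$)
$P{\left(f \right)} = - \frac{13 f}{4}$ ($P{\left(f \right)} = - \frac{\left(\frac{18}{1} - 5\right) f}{4} = - \frac{\left(18 \cdot 1 - 5\right) f}{4} = - \frac{\left(18 - 5\right) f}{4} = - \frac{13 f}{4}$)
$- 13 P{\left(-55 \right)} = - 13 \left(\left(- \frac{13}{4}\right) \left(-55\right)\right) = \left(-13\right) \frac{715}{4} = - \frac{9295}{4}$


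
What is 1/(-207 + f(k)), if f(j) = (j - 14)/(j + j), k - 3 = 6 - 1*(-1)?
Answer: -5/1036 ≈ -0.0048263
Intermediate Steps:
k = 10 (k = 3 + (6 - 1*(-1)) = 3 + (6 + 1) = 3 + 7 = 10)
f(j) = (-14 + j)/(2*j) (f(j) = (-14 + j)/((2*j)) = (-14 + j)*(1/(2*j)) = (-14 + j)/(2*j))
1/(-207 + f(k)) = 1/(-207 + (½)*(-14 + 10)/10) = 1/(-207 + (½)*(⅒)*(-4)) = 1/(-207 - ⅕) = 1/(-1036/5) = -5/1036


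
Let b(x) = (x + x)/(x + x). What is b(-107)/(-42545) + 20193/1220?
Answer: 171821993/10380980 ≈ 16.552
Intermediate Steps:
b(x) = 1 (b(x) = (2*x)/((2*x)) = (2*x)*(1/(2*x)) = 1)
b(-107)/(-42545) + 20193/1220 = 1/(-42545) + 20193/1220 = 1*(-1/42545) + 20193*(1/1220) = -1/42545 + 20193/1220 = 171821993/10380980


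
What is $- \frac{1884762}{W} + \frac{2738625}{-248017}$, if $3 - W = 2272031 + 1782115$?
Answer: $- \frac{3545108118807}{335165461477} \approx -10.577$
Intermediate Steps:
$W = -4054143$ ($W = 3 - \left(2272031 + 1782115\right) = 3 - 4054146 = -4054143$)
$- \frac{1884762}{W} + \frac{2738625}{-248017} = - \frac{1884762}{-4054143} + \frac{2738625}{-248017} = \left(-1884762\right) \left(- \frac{1}{4054143}\right) + 2738625 \left(- \frac{1}{248017}\right) = \frac{628254}{1351381} - \frac{2738625}{248017} = - \frac{3545108118807}{335165461477}$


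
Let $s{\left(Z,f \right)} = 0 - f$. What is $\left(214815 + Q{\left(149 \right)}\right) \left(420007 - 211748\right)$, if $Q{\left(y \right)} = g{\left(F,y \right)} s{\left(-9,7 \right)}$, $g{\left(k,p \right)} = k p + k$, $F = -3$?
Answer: $45393172935$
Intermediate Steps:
$s{\left(Z,f \right)} = - f$
$g{\left(k,p \right)} = k + k p$
$Q{\left(y \right)} = 21 + 21 y$ ($Q{\left(y \right)} = - 3 \left(1 + y\right) \left(\left(-1\right) 7\right) = \left(-3 - 3 y\right) \left(-7\right) = 21 + 21 y$)
$\left(214815 + Q{\left(149 \right)}\right) \left(420007 - 211748\right) = \left(214815 + \left(21 + 21 \cdot 149\right)\right) \left(420007 - 211748\right) = \left(214815 + \left(21 + 3129\right)\right) 208259 = \left(214815 + 3150\right) 208259 = 217965 \cdot 208259 = 45393172935$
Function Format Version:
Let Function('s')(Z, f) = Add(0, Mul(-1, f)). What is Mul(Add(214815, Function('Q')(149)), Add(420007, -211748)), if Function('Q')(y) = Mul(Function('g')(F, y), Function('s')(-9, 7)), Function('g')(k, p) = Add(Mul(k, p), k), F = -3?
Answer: 45393172935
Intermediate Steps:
Function('s')(Z, f) = Mul(-1, f)
Function('g')(k, p) = Add(k, Mul(k, p))
Function('Q')(y) = Add(21, Mul(21, y)) (Function('Q')(y) = Mul(Mul(-3, Add(1, y)), Mul(-1, 7)) = Mul(Add(-3, Mul(-3, y)), -7) = Add(21, Mul(21, y)))
Mul(Add(214815, Function('Q')(149)), Add(420007, -211748)) = Mul(Add(214815, Add(21, Mul(21, 149))), Add(420007, -211748)) = Mul(Add(214815, Add(21, 3129)), 208259) = Mul(Add(214815, 3150), 208259) = Mul(217965, 208259) = 45393172935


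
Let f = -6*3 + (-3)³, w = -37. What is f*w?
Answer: 1665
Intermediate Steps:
f = -45 (f = -18 - 27 = -45)
f*w = -45*(-37) = 1665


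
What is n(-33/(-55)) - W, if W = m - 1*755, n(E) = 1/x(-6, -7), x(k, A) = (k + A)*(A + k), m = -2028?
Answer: 470328/169 ≈ 2783.0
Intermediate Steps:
x(k, A) = (A + k)**2 (x(k, A) = (A + k)*(A + k) = (A + k)**2)
n(E) = 1/169 (n(E) = 1/((-7 - 6)**2) = 1/((-13)**2) = 1/169)
W = -2783 (W = -2028 - 1*755 = -2028 - 755 = -2783)
n(-33/(-55)) - W = 1/169 - 1*(-2783) = 1/169 + 2783 = 470328/169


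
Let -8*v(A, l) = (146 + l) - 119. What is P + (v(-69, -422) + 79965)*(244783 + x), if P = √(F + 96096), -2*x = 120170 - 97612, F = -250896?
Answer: 18683676620 + 60*I*√43 ≈ 1.8684e+10 + 393.45*I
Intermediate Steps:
v(A, l) = -27/8 - l/8 (v(A, l) = -((146 + l) - 119)/8 = -(27 + l)/8 = -27/8 - l/8)
x = -11279 (x = -(120170 - 97612)/2 = -½*22558 = -11279)
P = 60*I*√43 (P = √(-250896 + 96096) = √(-154800) = 60*I*√43 ≈ 393.45*I)
P + (v(-69, -422) + 79965)*(244783 + x) = 60*I*√43 + ((-27/8 - ⅛*(-422)) + 79965)*(244783 - 11279) = 60*I*√43 + ((-27/8 + 211/4) + 79965)*233504 = 60*I*√43 + (395/8 + 79965)*233504 = 60*I*√43 + (640115/8)*233504 = 60*I*√43 + 18683676620 = 18683676620 + 60*I*√43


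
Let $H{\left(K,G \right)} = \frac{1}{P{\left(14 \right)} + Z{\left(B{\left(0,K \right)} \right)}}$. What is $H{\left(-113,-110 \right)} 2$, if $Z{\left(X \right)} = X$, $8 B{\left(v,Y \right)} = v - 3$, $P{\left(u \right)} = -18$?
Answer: $- \frac{16}{147} \approx -0.10884$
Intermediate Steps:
$B{\left(v,Y \right)} = - \frac{3}{8} + \frac{v}{8}$ ($B{\left(v,Y \right)} = \frac{v - 3}{8} = \frac{-3 + v}{8} = - \frac{3}{8} + \frac{v}{8}$)
$H{\left(K,G \right)} = - \frac{8}{147}$ ($H{\left(K,G \right)} = \frac{1}{-18 + \left(- \frac{3}{8} + \frac{1}{8} \cdot 0\right)} = \frac{1}{-18 + \left(- \frac{3}{8} + 0\right)} = \frac{1}{-18 - \frac{3}{8}} = \frac{1}{- \frac{147}{8}} = - \frac{8}{147}$)
$H{\left(-113,-110 \right)} 2 = \left(- \frac{8}{147}\right) 2 = - \frac{16}{147}$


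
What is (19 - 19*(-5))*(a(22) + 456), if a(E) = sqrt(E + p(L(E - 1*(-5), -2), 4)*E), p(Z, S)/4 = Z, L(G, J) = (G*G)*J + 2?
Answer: 51984 + 342*I*sqrt(14234) ≈ 51984.0 + 40803.0*I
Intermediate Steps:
L(G, J) = 2 + J*G**2 (L(G, J) = G**2*J + 2 = J*G**2 + 2 = 2 + J*G**2)
p(Z, S) = 4*Z
a(E) = sqrt(E + E*(8 - 8*(5 + E)**2)) (a(E) = sqrt(E + (4*(2 - 2*(E - 1*(-5))**2))*E) = sqrt(E + (4*(2 - 2*(E + 5)**2))*E) = sqrt(E + (4*(2 - 2*(5 + E)**2))*E) = sqrt(E + (8 - 8*(5 + E)**2)*E) = sqrt(E + E*(8 - 8*(5 + E)**2)))
(19 - 19*(-5))*(a(22) + 456) = (19 - 19*(-5))*(sqrt(-1*22*(-9 + 8*(5 + 22)**2)) + 456) = (19 + 95)*(sqrt(-1*22*(-9 + 8*27**2)) + 456) = 114*(sqrt(-1*22*(-9 + 8*729)) + 456) = 114*(sqrt(-1*22*(-9 + 5832)) + 456) = 114*(sqrt(-1*22*5823) + 456) = 114*(sqrt(-128106) + 456) = 114*(3*I*sqrt(14234) + 456) = 114*(456 + 3*I*sqrt(14234)) = 51984 + 342*I*sqrt(14234)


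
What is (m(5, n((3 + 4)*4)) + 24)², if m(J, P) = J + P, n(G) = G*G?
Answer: 660969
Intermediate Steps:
n(G) = G²
(m(5, n((3 + 4)*4)) + 24)² = ((5 + ((3 + 4)*4)²) + 24)² = ((5 + (7*4)²) + 24)² = ((5 + 28²) + 24)² = ((5 + 784) + 24)² = (789 + 24)² = 813² = 660969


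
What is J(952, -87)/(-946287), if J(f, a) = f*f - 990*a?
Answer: -992434/946287 ≈ -1.0488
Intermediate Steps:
J(f, a) = f**2 - 990*a
J(952, -87)/(-946287) = (952**2 - 990*(-87))/(-946287) = (906304 + 86130)*(-1/946287) = 992434*(-1/946287) = -992434/946287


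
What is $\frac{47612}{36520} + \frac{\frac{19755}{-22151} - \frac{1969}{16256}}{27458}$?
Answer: $\frac{58842359226151837}{45135339163045120} \approx 1.3037$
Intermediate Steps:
$\frac{47612}{36520} + \frac{\frac{19755}{-22151} - \frac{1969}{16256}}{27458} = 47612 \cdot \frac{1}{36520} + \left(19755 \left(- \frac{1}{22151}\right) - \frac{1969}{16256}\right) \frac{1}{27458} = \frac{11903}{9130} + \left(- \frac{19755}{22151} - \frac{1969}{16256}\right) \frac{1}{27458} = \frac{11903}{9130} - \frac{364752599}{9887259400448} = \frac{58842359226151837}{45135339163045120}$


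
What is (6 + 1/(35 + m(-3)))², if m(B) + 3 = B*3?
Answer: 19321/529 ≈ 36.524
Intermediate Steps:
m(B) = -3 + 3*B (m(B) = -3 + B*3 = -3 + 3*B)
(6 + 1/(35 + m(-3)))² = (6 + 1/(35 + (-3 + 3*(-3))))² = (6 + 1/(35 + (-3 - 9)))² = (6 + 1/(35 - 12))² = (6 + 1/23)² = (139/23)² = 19321/529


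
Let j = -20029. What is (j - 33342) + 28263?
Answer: -25108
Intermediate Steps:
(j - 33342) + 28263 = (-20029 - 33342) + 28263 = -53371 + 28263 = -25108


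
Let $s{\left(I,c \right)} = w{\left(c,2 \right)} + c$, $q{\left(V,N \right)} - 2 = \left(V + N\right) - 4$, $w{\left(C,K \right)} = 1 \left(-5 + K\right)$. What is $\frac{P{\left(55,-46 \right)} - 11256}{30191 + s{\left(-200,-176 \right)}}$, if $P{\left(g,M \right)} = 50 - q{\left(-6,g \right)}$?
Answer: $- \frac{3751}{10004} \approx -0.37495$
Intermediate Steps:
$w{\left(C,K \right)} = -5 + K$
$q{\left(V,N \right)} = -2 + N + V$ ($q{\left(V,N \right)} = 2 - \left(4 - N - V\right) = 2 + \left(-4 + N + V\right) = -2 + N + V$)
$s{\left(I,c \right)} = -3 + c$ ($s{\left(I,c \right)} = \left(-5 + 2\right) + c = -3 + c$)
$P{\left(g,M \right)} = 58 - g$ ($P{\left(g,M \right)} = 50 - \left(-2 + g - 6\right) = 50 - \left(-8 + g\right) = 58 - g$)
$\frac{P{\left(55,-46 \right)} - 11256}{30191 + s{\left(-200,-176 \right)}} = \frac{\left(58 - 55\right) - 11256}{30191 - 179} = \frac{3 - 11256}{30012} = \left(-11253\right) \frac{1}{30012} = - \frac{3751}{10004}$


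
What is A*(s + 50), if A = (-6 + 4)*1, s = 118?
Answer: -336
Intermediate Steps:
A = -2 (A = -2*1 = -2)
A*(s + 50) = -2*(118 + 50) = -2*168 = -336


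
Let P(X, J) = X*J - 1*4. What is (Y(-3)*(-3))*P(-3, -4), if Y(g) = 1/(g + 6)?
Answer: -8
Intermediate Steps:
Y(g) = 1/(6 + g)
P(X, J) = -4 + J*X (P(X, J) = J*X - 4 = -4 + J*X)
(Y(-3)*(-3))*P(-3, -4) = (-3/(6 - 3))*(-4 - 4*(-3)) = (-3/3)*(-4 + 12) = ((⅓)*(-3))*8 = -1*8 = -8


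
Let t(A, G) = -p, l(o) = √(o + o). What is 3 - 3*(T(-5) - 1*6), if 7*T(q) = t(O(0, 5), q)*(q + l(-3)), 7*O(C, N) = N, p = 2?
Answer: 117/7 + 6*I*√6/7 ≈ 16.714 + 2.0996*I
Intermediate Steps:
O(C, N) = N/7
l(o) = √2*√o (l(o) = √(2*o) = √2*√o)
t(A, G) = -2 (t(A, G) = -1*2 = -2)
T(q) = -2*q/7 - 2*I*√6/7 (T(q) = (-2*(q + √2*√(-3)))/7 = (-2*(q + √2*(I*√3)))/7 = (-2*(q + I*√6))/7 = (-2*q - 2*I*√6)/7 = -2*q/7 - 2*I*√6/7)
3 - 3*(T(-5) - 1*6) = 3 - 3*((-2/7*(-5) - 2*I*√6/7) - 1*6) = 3 - 3*((10/7 - 2*I*√6/7) - 6) = 3 - 3*(-32/7 - 2*I*√6/7) = 3 + (96/7 + 6*I*√6/7) = 117/7 + 6*I*√6/7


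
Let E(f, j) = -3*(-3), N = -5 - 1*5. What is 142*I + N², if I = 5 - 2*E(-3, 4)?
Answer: -1746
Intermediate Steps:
N = -10 (N = -5 - 5 = -10)
E(f, j) = 9
I = -13 (I = 5 - 2*9 = 5 - 18 = -13)
142*I + N² = 142*(-13) + (-10)² = -1846 + 100 = -1746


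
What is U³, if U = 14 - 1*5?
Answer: 729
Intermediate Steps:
U = 9 (U = 14 - 5 = 9)
U³ = 9³ = 729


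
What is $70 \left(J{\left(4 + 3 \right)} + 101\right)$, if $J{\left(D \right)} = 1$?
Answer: $7140$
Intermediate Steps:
$70 \left(J{\left(4 + 3 \right)} + 101\right) = 70 \left(1 + 101\right) = 70 \cdot 102 = 7140$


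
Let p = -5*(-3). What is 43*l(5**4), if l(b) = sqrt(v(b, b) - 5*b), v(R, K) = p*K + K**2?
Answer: 1075*sqrt(635) ≈ 27089.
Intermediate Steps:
p = 15
v(R, K) = K**2 + 15*K (v(R, K) = 15*K + K**2 = K**2 + 15*K)
l(b) = sqrt(-5*b + b*(15 + b)) (l(b) = sqrt(b*(15 + b) - 5*b) = sqrt(-5*b + b*(15 + b)))
43*l(5**4) = 43*sqrt(5**4*(10 + 5**4)) = 43*sqrt(625*(10 + 625)) = 43*sqrt(625*635) = 43*sqrt(396875) = 43*(25*sqrt(635)) = 1075*sqrt(635)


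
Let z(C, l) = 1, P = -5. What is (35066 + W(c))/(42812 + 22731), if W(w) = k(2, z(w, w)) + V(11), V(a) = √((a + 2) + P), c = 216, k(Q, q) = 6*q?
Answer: 35072/65543 + 2*√2/65543 ≈ 0.53514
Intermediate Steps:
V(a) = √(-3 + a) (V(a) = √((a + 2) - 5) = √((2 + a) - 5) = √(-3 + a))
W(w) = 6 + 2*√2 (W(w) = 6*1 + √(-3 + 11) = 6 + √8 = 6 + 2*√2)
(35066 + W(c))/(42812 + 22731) = (35066 + (6 + 2*√2))/(42812 + 22731) = (35072 + 2*√2)/65543 = (35072 + 2*√2)*(1/65543) = 35072/65543 + 2*√2/65543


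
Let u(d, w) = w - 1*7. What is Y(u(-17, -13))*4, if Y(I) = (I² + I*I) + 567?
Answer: 5468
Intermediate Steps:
u(d, w) = -7 + w (u(d, w) = w - 7 = -7 + w)
Y(I) = 567 + 2*I² (Y(I) = (I² + I²) + 567 = 2*I² + 567 = 567 + 2*I²)
Y(u(-17, -13))*4 = (567 + 2*(-7 - 13)²)*4 = (567 + 2*(-20)²)*4 = (567 + 2*400)*4 = (567 + 800)*4 = 1367*4 = 5468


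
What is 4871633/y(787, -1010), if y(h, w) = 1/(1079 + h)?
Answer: 9090467178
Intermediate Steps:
4871633/y(787, -1010) = 4871633/(1/(1079 + 787)) = 4871633/(1/1866) = 4871633*1866 = 9090467178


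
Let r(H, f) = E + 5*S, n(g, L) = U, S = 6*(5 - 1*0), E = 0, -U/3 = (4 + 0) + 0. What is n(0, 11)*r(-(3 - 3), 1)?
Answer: -1800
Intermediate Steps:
U = -12 (U = -3*((4 + 0) + 0) = -3*(4 + 0) = -3*4 = -12)
S = 30 (S = 6*(5 + 0) = 6*5 = 30)
n(g, L) = -12
r(H, f) = 150 (r(H, f) = 0 + 5*30 = 0 + 150 = 150)
n(0, 11)*r(-(3 - 3), 1) = -12*150 = -1800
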